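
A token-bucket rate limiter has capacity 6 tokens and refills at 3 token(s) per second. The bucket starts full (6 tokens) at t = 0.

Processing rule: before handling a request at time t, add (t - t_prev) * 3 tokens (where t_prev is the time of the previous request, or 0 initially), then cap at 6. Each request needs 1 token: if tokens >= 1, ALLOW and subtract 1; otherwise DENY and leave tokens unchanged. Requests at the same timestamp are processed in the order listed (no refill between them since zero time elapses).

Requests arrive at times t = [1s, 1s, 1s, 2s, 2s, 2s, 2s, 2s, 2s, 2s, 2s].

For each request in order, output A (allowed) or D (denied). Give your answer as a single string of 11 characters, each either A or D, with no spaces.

Answer: AAAAAAAAADD

Derivation:
Simulating step by step:
  req#1 t=1s: ALLOW
  req#2 t=1s: ALLOW
  req#3 t=1s: ALLOW
  req#4 t=2s: ALLOW
  req#5 t=2s: ALLOW
  req#6 t=2s: ALLOW
  req#7 t=2s: ALLOW
  req#8 t=2s: ALLOW
  req#9 t=2s: ALLOW
  req#10 t=2s: DENY
  req#11 t=2s: DENY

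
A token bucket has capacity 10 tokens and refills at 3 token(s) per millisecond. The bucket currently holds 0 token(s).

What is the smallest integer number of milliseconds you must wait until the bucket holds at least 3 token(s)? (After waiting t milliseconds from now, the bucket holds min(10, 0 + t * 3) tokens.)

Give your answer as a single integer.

Need 0 + t * 3 >= 3, so t >= 3/3.
Smallest integer t = ceil(3/3) = 1.

Answer: 1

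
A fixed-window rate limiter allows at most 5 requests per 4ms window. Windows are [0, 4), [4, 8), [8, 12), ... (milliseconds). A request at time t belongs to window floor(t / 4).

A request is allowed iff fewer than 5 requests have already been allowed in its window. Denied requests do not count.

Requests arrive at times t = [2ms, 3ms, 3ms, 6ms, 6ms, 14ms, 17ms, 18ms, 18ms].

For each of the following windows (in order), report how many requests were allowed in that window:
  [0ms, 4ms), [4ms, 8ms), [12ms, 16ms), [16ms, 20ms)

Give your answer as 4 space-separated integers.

Answer: 3 2 1 3

Derivation:
Processing requests:
  req#1 t=2ms (window 0): ALLOW
  req#2 t=3ms (window 0): ALLOW
  req#3 t=3ms (window 0): ALLOW
  req#4 t=6ms (window 1): ALLOW
  req#5 t=6ms (window 1): ALLOW
  req#6 t=14ms (window 3): ALLOW
  req#7 t=17ms (window 4): ALLOW
  req#8 t=18ms (window 4): ALLOW
  req#9 t=18ms (window 4): ALLOW

Allowed counts by window: 3 2 1 3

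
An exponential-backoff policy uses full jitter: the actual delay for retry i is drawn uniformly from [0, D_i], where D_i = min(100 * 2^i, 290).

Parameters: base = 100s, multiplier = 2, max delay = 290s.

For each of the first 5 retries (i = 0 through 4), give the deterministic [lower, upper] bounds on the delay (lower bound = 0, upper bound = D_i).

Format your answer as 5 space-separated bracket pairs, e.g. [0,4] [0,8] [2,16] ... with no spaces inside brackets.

Computing bounds per retry:
  i=0: D_i=min(100*2^0,290)=100, bounds=[0,100]
  i=1: D_i=min(100*2^1,290)=200, bounds=[0,200]
  i=2: D_i=min(100*2^2,290)=290, bounds=[0,290]
  i=3: D_i=min(100*2^3,290)=290, bounds=[0,290]
  i=4: D_i=min(100*2^4,290)=290, bounds=[0,290]

Answer: [0,100] [0,200] [0,290] [0,290] [0,290]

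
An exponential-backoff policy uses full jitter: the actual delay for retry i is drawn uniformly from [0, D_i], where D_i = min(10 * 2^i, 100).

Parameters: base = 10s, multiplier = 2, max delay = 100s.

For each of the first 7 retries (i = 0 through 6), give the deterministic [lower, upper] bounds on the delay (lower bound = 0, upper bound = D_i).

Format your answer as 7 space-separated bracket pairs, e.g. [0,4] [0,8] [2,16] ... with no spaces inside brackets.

Answer: [0,10] [0,20] [0,40] [0,80] [0,100] [0,100] [0,100]

Derivation:
Computing bounds per retry:
  i=0: D_i=min(10*2^0,100)=10, bounds=[0,10]
  i=1: D_i=min(10*2^1,100)=20, bounds=[0,20]
  i=2: D_i=min(10*2^2,100)=40, bounds=[0,40]
  i=3: D_i=min(10*2^3,100)=80, bounds=[0,80]
  i=4: D_i=min(10*2^4,100)=100, bounds=[0,100]
  i=5: D_i=min(10*2^5,100)=100, bounds=[0,100]
  i=6: D_i=min(10*2^6,100)=100, bounds=[0,100]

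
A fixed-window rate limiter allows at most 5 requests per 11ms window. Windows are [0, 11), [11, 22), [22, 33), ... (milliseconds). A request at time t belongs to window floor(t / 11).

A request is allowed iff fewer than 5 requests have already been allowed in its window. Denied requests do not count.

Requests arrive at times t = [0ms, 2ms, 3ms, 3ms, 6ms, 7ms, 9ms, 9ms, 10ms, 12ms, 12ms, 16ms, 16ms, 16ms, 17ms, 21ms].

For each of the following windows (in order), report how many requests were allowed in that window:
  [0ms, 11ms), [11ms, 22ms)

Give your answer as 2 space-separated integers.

Answer: 5 5

Derivation:
Processing requests:
  req#1 t=0ms (window 0): ALLOW
  req#2 t=2ms (window 0): ALLOW
  req#3 t=3ms (window 0): ALLOW
  req#4 t=3ms (window 0): ALLOW
  req#5 t=6ms (window 0): ALLOW
  req#6 t=7ms (window 0): DENY
  req#7 t=9ms (window 0): DENY
  req#8 t=9ms (window 0): DENY
  req#9 t=10ms (window 0): DENY
  req#10 t=12ms (window 1): ALLOW
  req#11 t=12ms (window 1): ALLOW
  req#12 t=16ms (window 1): ALLOW
  req#13 t=16ms (window 1): ALLOW
  req#14 t=16ms (window 1): ALLOW
  req#15 t=17ms (window 1): DENY
  req#16 t=21ms (window 1): DENY

Allowed counts by window: 5 5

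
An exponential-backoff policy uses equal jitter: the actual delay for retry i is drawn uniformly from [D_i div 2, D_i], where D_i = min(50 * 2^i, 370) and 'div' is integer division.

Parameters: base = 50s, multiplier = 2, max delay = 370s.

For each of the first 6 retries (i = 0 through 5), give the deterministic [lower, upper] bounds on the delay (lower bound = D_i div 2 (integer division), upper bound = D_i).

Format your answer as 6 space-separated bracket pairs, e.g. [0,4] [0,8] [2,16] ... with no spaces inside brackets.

Computing bounds per retry:
  i=0: D_i=min(50*2^0,370)=50, bounds=[25,50]
  i=1: D_i=min(50*2^1,370)=100, bounds=[50,100]
  i=2: D_i=min(50*2^2,370)=200, bounds=[100,200]
  i=3: D_i=min(50*2^3,370)=370, bounds=[185,370]
  i=4: D_i=min(50*2^4,370)=370, bounds=[185,370]
  i=5: D_i=min(50*2^5,370)=370, bounds=[185,370]

Answer: [25,50] [50,100] [100,200] [185,370] [185,370] [185,370]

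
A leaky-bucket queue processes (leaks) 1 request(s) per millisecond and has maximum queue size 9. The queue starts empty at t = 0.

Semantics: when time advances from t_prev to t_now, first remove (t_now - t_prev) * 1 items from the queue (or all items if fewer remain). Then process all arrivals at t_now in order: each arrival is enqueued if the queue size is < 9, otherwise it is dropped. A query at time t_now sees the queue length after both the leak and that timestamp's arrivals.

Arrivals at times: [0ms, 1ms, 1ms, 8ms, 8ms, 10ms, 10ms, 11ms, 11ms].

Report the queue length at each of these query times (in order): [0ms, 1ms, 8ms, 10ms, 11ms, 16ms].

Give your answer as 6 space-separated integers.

Queue lengths at query times:
  query t=0ms: backlog = 1
  query t=1ms: backlog = 2
  query t=8ms: backlog = 2
  query t=10ms: backlog = 2
  query t=11ms: backlog = 3
  query t=16ms: backlog = 0

Answer: 1 2 2 2 3 0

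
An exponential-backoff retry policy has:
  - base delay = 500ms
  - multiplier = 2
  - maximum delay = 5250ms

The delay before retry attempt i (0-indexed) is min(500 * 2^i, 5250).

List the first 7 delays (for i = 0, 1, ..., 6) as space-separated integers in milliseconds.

Answer: 500 1000 2000 4000 5250 5250 5250

Derivation:
Computing each delay:
  i=0: min(500*2^0, 5250) = 500
  i=1: min(500*2^1, 5250) = 1000
  i=2: min(500*2^2, 5250) = 2000
  i=3: min(500*2^3, 5250) = 4000
  i=4: min(500*2^4, 5250) = 5250
  i=5: min(500*2^5, 5250) = 5250
  i=6: min(500*2^6, 5250) = 5250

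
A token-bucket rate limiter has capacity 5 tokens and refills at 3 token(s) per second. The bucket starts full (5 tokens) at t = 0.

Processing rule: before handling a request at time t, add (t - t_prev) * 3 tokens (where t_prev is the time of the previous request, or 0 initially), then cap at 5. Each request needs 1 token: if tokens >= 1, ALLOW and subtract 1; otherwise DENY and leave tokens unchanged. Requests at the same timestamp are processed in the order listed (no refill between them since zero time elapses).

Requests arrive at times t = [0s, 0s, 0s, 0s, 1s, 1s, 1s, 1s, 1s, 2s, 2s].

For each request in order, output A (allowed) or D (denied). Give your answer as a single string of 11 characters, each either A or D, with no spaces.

Simulating step by step:
  req#1 t=0s: ALLOW
  req#2 t=0s: ALLOW
  req#3 t=0s: ALLOW
  req#4 t=0s: ALLOW
  req#5 t=1s: ALLOW
  req#6 t=1s: ALLOW
  req#7 t=1s: ALLOW
  req#8 t=1s: ALLOW
  req#9 t=1s: DENY
  req#10 t=2s: ALLOW
  req#11 t=2s: ALLOW

Answer: AAAAAAAADAA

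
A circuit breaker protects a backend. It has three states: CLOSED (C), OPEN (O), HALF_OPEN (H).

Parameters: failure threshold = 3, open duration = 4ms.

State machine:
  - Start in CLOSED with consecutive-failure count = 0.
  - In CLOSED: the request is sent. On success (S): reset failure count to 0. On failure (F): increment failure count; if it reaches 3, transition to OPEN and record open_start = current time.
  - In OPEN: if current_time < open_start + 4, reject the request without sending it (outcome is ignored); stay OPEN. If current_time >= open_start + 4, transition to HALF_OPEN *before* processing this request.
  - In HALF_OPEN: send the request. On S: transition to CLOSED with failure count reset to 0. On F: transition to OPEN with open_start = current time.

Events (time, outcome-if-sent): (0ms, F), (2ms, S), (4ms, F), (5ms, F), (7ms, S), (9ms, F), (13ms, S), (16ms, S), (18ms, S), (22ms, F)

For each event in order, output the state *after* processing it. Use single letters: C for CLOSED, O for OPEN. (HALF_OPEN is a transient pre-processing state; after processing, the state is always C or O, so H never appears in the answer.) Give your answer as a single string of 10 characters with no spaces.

State after each event:
  event#1 t=0ms outcome=F: state=CLOSED
  event#2 t=2ms outcome=S: state=CLOSED
  event#3 t=4ms outcome=F: state=CLOSED
  event#4 t=5ms outcome=F: state=CLOSED
  event#5 t=7ms outcome=S: state=CLOSED
  event#6 t=9ms outcome=F: state=CLOSED
  event#7 t=13ms outcome=S: state=CLOSED
  event#8 t=16ms outcome=S: state=CLOSED
  event#9 t=18ms outcome=S: state=CLOSED
  event#10 t=22ms outcome=F: state=CLOSED

Answer: CCCCCCCCCC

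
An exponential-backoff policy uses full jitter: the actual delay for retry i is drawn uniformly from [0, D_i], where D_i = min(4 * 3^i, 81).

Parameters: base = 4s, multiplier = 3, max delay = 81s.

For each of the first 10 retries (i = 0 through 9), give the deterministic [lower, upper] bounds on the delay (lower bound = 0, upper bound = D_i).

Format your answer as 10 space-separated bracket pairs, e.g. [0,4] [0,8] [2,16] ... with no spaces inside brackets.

Computing bounds per retry:
  i=0: D_i=min(4*3^0,81)=4, bounds=[0,4]
  i=1: D_i=min(4*3^1,81)=12, bounds=[0,12]
  i=2: D_i=min(4*3^2,81)=36, bounds=[0,36]
  i=3: D_i=min(4*3^3,81)=81, bounds=[0,81]
  i=4: D_i=min(4*3^4,81)=81, bounds=[0,81]
  i=5: D_i=min(4*3^5,81)=81, bounds=[0,81]
  i=6: D_i=min(4*3^6,81)=81, bounds=[0,81]
  i=7: D_i=min(4*3^7,81)=81, bounds=[0,81]
  i=8: D_i=min(4*3^8,81)=81, bounds=[0,81]
  i=9: D_i=min(4*3^9,81)=81, bounds=[0,81]

Answer: [0,4] [0,12] [0,36] [0,81] [0,81] [0,81] [0,81] [0,81] [0,81] [0,81]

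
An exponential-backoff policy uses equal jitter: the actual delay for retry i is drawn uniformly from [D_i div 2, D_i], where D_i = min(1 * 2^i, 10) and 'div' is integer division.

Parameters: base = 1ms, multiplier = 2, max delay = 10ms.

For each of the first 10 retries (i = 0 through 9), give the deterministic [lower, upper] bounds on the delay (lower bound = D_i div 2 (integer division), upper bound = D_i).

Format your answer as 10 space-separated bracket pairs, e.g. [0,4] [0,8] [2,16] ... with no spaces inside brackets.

Answer: [0,1] [1,2] [2,4] [4,8] [5,10] [5,10] [5,10] [5,10] [5,10] [5,10]

Derivation:
Computing bounds per retry:
  i=0: D_i=min(1*2^0,10)=1, bounds=[0,1]
  i=1: D_i=min(1*2^1,10)=2, bounds=[1,2]
  i=2: D_i=min(1*2^2,10)=4, bounds=[2,4]
  i=3: D_i=min(1*2^3,10)=8, bounds=[4,8]
  i=4: D_i=min(1*2^4,10)=10, bounds=[5,10]
  i=5: D_i=min(1*2^5,10)=10, bounds=[5,10]
  i=6: D_i=min(1*2^6,10)=10, bounds=[5,10]
  i=7: D_i=min(1*2^7,10)=10, bounds=[5,10]
  i=8: D_i=min(1*2^8,10)=10, bounds=[5,10]
  i=9: D_i=min(1*2^9,10)=10, bounds=[5,10]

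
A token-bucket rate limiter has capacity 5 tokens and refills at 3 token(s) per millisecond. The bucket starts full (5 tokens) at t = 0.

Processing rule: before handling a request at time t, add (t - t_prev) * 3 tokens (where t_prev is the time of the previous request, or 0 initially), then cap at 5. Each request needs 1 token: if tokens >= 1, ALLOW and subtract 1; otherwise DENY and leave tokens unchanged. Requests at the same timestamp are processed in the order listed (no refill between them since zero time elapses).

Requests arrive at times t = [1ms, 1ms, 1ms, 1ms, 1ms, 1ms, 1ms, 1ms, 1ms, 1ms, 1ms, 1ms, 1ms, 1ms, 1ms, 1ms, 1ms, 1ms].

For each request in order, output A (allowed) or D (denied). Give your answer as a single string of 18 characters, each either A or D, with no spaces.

Simulating step by step:
  req#1 t=1ms: ALLOW
  req#2 t=1ms: ALLOW
  req#3 t=1ms: ALLOW
  req#4 t=1ms: ALLOW
  req#5 t=1ms: ALLOW
  req#6 t=1ms: DENY
  req#7 t=1ms: DENY
  req#8 t=1ms: DENY
  req#9 t=1ms: DENY
  req#10 t=1ms: DENY
  req#11 t=1ms: DENY
  req#12 t=1ms: DENY
  req#13 t=1ms: DENY
  req#14 t=1ms: DENY
  req#15 t=1ms: DENY
  req#16 t=1ms: DENY
  req#17 t=1ms: DENY
  req#18 t=1ms: DENY

Answer: AAAAADDDDDDDDDDDDD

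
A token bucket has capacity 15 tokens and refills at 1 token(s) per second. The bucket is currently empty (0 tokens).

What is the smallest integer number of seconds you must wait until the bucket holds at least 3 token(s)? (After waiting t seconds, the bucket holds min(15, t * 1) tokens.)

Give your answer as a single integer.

Need t * 1 >= 3, so t >= 3/1.
Smallest integer t = ceil(3/1) = 3.

Answer: 3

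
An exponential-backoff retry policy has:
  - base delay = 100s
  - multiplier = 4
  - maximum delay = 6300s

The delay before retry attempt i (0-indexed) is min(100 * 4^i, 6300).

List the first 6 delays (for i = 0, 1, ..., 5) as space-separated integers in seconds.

Computing each delay:
  i=0: min(100*4^0, 6300) = 100
  i=1: min(100*4^1, 6300) = 400
  i=2: min(100*4^2, 6300) = 1600
  i=3: min(100*4^3, 6300) = 6300
  i=4: min(100*4^4, 6300) = 6300
  i=5: min(100*4^5, 6300) = 6300

Answer: 100 400 1600 6300 6300 6300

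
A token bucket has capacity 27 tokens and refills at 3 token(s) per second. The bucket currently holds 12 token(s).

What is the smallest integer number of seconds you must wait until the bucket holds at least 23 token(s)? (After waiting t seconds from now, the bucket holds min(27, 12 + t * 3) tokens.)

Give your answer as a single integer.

Need 12 + t * 3 >= 23, so t >= 11/3.
Smallest integer t = ceil(11/3) = 4.

Answer: 4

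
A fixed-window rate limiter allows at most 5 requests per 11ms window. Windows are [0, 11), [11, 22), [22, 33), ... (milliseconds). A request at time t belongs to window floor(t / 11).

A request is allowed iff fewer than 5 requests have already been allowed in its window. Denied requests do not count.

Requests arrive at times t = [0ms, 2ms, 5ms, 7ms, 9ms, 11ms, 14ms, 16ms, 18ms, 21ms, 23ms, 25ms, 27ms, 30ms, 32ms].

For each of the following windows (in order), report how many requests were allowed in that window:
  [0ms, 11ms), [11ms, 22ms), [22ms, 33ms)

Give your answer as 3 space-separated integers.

Processing requests:
  req#1 t=0ms (window 0): ALLOW
  req#2 t=2ms (window 0): ALLOW
  req#3 t=5ms (window 0): ALLOW
  req#4 t=7ms (window 0): ALLOW
  req#5 t=9ms (window 0): ALLOW
  req#6 t=11ms (window 1): ALLOW
  req#7 t=14ms (window 1): ALLOW
  req#8 t=16ms (window 1): ALLOW
  req#9 t=18ms (window 1): ALLOW
  req#10 t=21ms (window 1): ALLOW
  req#11 t=23ms (window 2): ALLOW
  req#12 t=25ms (window 2): ALLOW
  req#13 t=27ms (window 2): ALLOW
  req#14 t=30ms (window 2): ALLOW
  req#15 t=32ms (window 2): ALLOW

Allowed counts by window: 5 5 5

Answer: 5 5 5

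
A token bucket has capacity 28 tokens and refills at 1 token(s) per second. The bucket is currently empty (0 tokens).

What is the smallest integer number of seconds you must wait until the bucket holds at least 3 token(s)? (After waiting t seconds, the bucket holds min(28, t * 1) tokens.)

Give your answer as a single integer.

Need t * 1 >= 3, so t >= 3/1.
Smallest integer t = ceil(3/1) = 3.

Answer: 3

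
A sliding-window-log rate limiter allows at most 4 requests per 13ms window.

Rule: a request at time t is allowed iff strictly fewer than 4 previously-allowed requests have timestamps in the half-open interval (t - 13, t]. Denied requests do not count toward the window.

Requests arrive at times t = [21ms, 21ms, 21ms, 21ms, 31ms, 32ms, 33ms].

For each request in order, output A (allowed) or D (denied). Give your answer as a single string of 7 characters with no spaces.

Answer: AAAADDD

Derivation:
Tracking allowed requests in the window:
  req#1 t=21ms: ALLOW
  req#2 t=21ms: ALLOW
  req#3 t=21ms: ALLOW
  req#4 t=21ms: ALLOW
  req#5 t=31ms: DENY
  req#6 t=32ms: DENY
  req#7 t=33ms: DENY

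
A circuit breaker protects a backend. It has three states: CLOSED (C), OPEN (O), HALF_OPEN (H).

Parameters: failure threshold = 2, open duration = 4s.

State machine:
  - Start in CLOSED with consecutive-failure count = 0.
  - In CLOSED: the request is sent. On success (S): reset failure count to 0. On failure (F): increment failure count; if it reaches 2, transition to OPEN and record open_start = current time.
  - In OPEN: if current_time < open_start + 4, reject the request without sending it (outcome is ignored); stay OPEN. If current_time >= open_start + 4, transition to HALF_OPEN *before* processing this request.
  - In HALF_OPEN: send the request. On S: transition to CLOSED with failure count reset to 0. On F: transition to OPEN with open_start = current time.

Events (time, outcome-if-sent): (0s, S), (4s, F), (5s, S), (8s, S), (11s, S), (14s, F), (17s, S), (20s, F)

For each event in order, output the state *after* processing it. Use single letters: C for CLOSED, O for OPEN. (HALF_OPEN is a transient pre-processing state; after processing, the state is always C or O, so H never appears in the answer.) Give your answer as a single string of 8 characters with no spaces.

State after each event:
  event#1 t=0s outcome=S: state=CLOSED
  event#2 t=4s outcome=F: state=CLOSED
  event#3 t=5s outcome=S: state=CLOSED
  event#4 t=8s outcome=S: state=CLOSED
  event#5 t=11s outcome=S: state=CLOSED
  event#6 t=14s outcome=F: state=CLOSED
  event#7 t=17s outcome=S: state=CLOSED
  event#8 t=20s outcome=F: state=CLOSED

Answer: CCCCCCCC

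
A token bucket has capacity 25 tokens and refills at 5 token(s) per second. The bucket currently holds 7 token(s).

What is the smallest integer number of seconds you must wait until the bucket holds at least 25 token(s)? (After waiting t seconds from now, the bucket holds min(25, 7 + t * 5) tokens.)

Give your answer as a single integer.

Need 7 + t * 5 >= 25, so t >= 18/5.
Smallest integer t = ceil(18/5) = 4.

Answer: 4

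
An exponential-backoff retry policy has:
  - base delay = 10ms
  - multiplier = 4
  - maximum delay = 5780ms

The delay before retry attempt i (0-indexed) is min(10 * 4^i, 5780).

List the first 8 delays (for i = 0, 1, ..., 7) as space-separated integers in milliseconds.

Answer: 10 40 160 640 2560 5780 5780 5780

Derivation:
Computing each delay:
  i=0: min(10*4^0, 5780) = 10
  i=1: min(10*4^1, 5780) = 40
  i=2: min(10*4^2, 5780) = 160
  i=3: min(10*4^3, 5780) = 640
  i=4: min(10*4^4, 5780) = 2560
  i=5: min(10*4^5, 5780) = 5780
  i=6: min(10*4^6, 5780) = 5780
  i=7: min(10*4^7, 5780) = 5780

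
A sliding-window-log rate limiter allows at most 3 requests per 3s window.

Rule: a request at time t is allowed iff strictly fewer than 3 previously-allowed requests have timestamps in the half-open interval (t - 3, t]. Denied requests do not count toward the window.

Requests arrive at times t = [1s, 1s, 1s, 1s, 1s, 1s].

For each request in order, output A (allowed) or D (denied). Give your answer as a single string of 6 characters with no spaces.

Tracking allowed requests in the window:
  req#1 t=1s: ALLOW
  req#2 t=1s: ALLOW
  req#3 t=1s: ALLOW
  req#4 t=1s: DENY
  req#5 t=1s: DENY
  req#6 t=1s: DENY

Answer: AAADDD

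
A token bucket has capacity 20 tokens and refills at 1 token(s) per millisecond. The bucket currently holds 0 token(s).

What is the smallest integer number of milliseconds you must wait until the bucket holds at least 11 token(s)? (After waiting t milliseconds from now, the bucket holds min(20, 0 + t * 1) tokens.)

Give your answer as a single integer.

Answer: 11

Derivation:
Need 0 + t * 1 >= 11, so t >= 11/1.
Smallest integer t = ceil(11/1) = 11.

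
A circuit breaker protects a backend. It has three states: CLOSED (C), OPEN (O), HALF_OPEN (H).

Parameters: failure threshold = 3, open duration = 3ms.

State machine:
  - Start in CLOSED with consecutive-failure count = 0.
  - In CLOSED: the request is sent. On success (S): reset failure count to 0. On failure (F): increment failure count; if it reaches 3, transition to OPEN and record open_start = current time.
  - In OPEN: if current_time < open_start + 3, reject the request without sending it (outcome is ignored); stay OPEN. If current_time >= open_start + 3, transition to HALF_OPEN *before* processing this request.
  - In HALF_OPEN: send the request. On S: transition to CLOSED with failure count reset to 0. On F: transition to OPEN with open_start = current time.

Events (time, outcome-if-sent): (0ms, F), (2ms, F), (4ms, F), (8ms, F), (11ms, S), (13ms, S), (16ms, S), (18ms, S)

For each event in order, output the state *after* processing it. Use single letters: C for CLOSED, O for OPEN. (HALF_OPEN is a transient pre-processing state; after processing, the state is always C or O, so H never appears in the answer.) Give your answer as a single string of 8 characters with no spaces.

State after each event:
  event#1 t=0ms outcome=F: state=CLOSED
  event#2 t=2ms outcome=F: state=CLOSED
  event#3 t=4ms outcome=F: state=OPEN
  event#4 t=8ms outcome=F: state=OPEN
  event#5 t=11ms outcome=S: state=CLOSED
  event#6 t=13ms outcome=S: state=CLOSED
  event#7 t=16ms outcome=S: state=CLOSED
  event#8 t=18ms outcome=S: state=CLOSED

Answer: CCOOCCCC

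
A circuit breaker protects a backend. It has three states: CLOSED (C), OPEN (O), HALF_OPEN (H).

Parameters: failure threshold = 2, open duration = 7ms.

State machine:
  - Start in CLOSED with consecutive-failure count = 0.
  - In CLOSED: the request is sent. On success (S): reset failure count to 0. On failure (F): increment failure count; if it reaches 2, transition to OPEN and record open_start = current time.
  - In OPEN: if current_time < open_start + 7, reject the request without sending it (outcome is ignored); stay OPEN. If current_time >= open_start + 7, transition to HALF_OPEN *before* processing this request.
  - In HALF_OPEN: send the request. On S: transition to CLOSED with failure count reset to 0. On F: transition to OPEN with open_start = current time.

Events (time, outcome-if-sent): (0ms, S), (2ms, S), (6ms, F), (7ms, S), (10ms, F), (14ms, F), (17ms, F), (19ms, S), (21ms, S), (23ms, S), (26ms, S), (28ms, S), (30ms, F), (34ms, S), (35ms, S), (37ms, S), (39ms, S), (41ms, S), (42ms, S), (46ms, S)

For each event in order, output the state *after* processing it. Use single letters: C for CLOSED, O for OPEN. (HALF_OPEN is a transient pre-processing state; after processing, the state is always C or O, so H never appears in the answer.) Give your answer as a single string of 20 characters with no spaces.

State after each event:
  event#1 t=0ms outcome=S: state=CLOSED
  event#2 t=2ms outcome=S: state=CLOSED
  event#3 t=6ms outcome=F: state=CLOSED
  event#4 t=7ms outcome=S: state=CLOSED
  event#5 t=10ms outcome=F: state=CLOSED
  event#6 t=14ms outcome=F: state=OPEN
  event#7 t=17ms outcome=F: state=OPEN
  event#8 t=19ms outcome=S: state=OPEN
  event#9 t=21ms outcome=S: state=CLOSED
  event#10 t=23ms outcome=S: state=CLOSED
  event#11 t=26ms outcome=S: state=CLOSED
  event#12 t=28ms outcome=S: state=CLOSED
  event#13 t=30ms outcome=F: state=CLOSED
  event#14 t=34ms outcome=S: state=CLOSED
  event#15 t=35ms outcome=S: state=CLOSED
  event#16 t=37ms outcome=S: state=CLOSED
  event#17 t=39ms outcome=S: state=CLOSED
  event#18 t=41ms outcome=S: state=CLOSED
  event#19 t=42ms outcome=S: state=CLOSED
  event#20 t=46ms outcome=S: state=CLOSED

Answer: CCCCCOOOCCCCCCCCCCCC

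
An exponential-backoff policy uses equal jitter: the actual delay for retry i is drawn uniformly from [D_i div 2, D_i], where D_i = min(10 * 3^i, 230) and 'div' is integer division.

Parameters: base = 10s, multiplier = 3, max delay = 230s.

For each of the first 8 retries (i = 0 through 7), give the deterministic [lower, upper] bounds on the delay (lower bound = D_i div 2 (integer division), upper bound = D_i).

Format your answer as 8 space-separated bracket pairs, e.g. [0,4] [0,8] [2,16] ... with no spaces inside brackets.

Computing bounds per retry:
  i=0: D_i=min(10*3^0,230)=10, bounds=[5,10]
  i=1: D_i=min(10*3^1,230)=30, bounds=[15,30]
  i=2: D_i=min(10*3^2,230)=90, bounds=[45,90]
  i=3: D_i=min(10*3^3,230)=230, bounds=[115,230]
  i=4: D_i=min(10*3^4,230)=230, bounds=[115,230]
  i=5: D_i=min(10*3^5,230)=230, bounds=[115,230]
  i=6: D_i=min(10*3^6,230)=230, bounds=[115,230]
  i=7: D_i=min(10*3^7,230)=230, bounds=[115,230]

Answer: [5,10] [15,30] [45,90] [115,230] [115,230] [115,230] [115,230] [115,230]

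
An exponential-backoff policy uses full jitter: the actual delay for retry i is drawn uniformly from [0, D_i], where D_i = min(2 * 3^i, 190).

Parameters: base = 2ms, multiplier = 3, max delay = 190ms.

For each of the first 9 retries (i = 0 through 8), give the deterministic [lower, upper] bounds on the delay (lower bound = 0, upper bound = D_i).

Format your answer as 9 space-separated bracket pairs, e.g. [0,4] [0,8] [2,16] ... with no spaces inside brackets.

Answer: [0,2] [0,6] [0,18] [0,54] [0,162] [0,190] [0,190] [0,190] [0,190]

Derivation:
Computing bounds per retry:
  i=0: D_i=min(2*3^0,190)=2, bounds=[0,2]
  i=1: D_i=min(2*3^1,190)=6, bounds=[0,6]
  i=2: D_i=min(2*3^2,190)=18, bounds=[0,18]
  i=3: D_i=min(2*3^3,190)=54, bounds=[0,54]
  i=4: D_i=min(2*3^4,190)=162, bounds=[0,162]
  i=5: D_i=min(2*3^5,190)=190, bounds=[0,190]
  i=6: D_i=min(2*3^6,190)=190, bounds=[0,190]
  i=7: D_i=min(2*3^7,190)=190, bounds=[0,190]
  i=8: D_i=min(2*3^8,190)=190, bounds=[0,190]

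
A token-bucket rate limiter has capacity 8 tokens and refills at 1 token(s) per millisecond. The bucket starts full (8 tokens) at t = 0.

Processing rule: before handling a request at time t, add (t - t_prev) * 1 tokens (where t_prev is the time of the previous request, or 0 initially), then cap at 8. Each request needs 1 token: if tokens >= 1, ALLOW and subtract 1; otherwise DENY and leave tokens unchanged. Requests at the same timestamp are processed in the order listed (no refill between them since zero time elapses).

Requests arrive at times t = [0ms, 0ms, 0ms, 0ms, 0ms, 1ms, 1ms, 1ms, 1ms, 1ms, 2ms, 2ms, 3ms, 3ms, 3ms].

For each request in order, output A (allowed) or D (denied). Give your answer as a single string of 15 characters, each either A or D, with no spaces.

Answer: AAAAAAAAADADADD

Derivation:
Simulating step by step:
  req#1 t=0ms: ALLOW
  req#2 t=0ms: ALLOW
  req#3 t=0ms: ALLOW
  req#4 t=0ms: ALLOW
  req#5 t=0ms: ALLOW
  req#6 t=1ms: ALLOW
  req#7 t=1ms: ALLOW
  req#8 t=1ms: ALLOW
  req#9 t=1ms: ALLOW
  req#10 t=1ms: DENY
  req#11 t=2ms: ALLOW
  req#12 t=2ms: DENY
  req#13 t=3ms: ALLOW
  req#14 t=3ms: DENY
  req#15 t=3ms: DENY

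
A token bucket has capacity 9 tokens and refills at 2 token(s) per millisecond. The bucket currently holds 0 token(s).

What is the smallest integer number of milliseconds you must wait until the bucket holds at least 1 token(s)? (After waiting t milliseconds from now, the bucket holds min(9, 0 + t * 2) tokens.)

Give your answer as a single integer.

Answer: 1

Derivation:
Need 0 + t * 2 >= 1, so t >= 1/2.
Smallest integer t = ceil(1/2) = 1.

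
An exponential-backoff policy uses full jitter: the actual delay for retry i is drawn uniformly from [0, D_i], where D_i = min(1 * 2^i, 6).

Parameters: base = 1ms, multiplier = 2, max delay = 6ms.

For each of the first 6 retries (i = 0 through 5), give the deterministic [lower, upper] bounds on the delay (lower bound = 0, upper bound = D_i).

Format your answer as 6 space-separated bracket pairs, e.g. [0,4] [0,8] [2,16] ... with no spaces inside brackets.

Computing bounds per retry:
  i=0: D_i=min(1*2^0,6)=1, bounds=[0,1]
  i=1: D_i=min(1*2^1,6)=2, bounds=[0,2]
  i=2: D_i=min(1*2^2,6)=4, bounds=[0,4]
  i=3: D_i=min(1*2^3,6)=6, bounds=[0,6]
  i=4: D_i=min(1*2^4,6)=6, bounds=[0,6]
  i=5: D_i=min(1*2^5,6)=6, bounds=[0,6]

Answer: [0,1] [0,2] [0,4] [0,6] [0,6] [0,6]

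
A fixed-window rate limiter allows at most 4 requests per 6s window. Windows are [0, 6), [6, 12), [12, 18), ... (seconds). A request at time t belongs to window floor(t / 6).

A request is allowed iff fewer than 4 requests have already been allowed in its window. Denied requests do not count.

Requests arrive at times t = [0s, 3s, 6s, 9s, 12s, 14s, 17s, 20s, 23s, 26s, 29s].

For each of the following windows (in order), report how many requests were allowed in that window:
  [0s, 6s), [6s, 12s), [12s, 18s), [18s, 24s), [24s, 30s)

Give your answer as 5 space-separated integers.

Processing requests:
  req#1 t=0s (window 0): ALLOW
  req#2 t=3s (window 0): ALLOW
  req#3 t=6s (window 1): ALLOW
  req#4 t=9s (window 1): ALLOW
  req#5 t=12s (window 2): ALLOW
  req#6 t=14s (window 2): ALLOW
  req#7 t=17s (window 2): ALLOW
  req#8 t=20s (window 3): ALLOW
  req#9 t=23s (window 3): ALLOW
  req#10 t=26s (window 4): ALLOW
  req#11 t=29s (window 4): ALLOW

Allowed counts by window: 2 2 3 2 2

Answer: 2 2 3 2 2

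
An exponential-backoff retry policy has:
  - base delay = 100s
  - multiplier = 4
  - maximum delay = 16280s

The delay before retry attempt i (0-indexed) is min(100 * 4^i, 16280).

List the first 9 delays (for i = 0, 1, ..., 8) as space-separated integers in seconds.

Answer: 100 400 1600 6400 16280 16280 16280 16280 16280

Derivation:
Computing each delay:
  i=0: min(100*4^0, 16280) = 100
  i=1: min(100*4^1, 16280) = 400
  i=2: min(100*4^2, 16280) = 1600
  i=3: min(100*4^3, 16280) = 6400
  i=4: min(100*4^4, 16280) = 16280
  i=5: min(100*4^5, 16280) = 16280
  i=6: min(100*4^6, 16280) = 16280
  i=7: min(100*4^7, 16280) = 16280
  i=8: min(100*4^8, 16280) = 16280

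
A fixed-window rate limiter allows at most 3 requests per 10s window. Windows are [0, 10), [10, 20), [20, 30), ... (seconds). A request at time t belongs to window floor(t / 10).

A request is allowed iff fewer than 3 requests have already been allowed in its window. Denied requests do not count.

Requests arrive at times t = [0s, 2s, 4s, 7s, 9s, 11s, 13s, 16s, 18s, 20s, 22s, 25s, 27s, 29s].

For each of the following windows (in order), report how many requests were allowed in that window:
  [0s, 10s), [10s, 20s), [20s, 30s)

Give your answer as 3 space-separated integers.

Processing requests:
  req#1 t=0s (window 0): ALLOW
  req#2 t=2s (window 0): ALLOW
  req#3 t=4s (window 0): ALLOW
  req#4 t=7s (window 0): DENY
  req#5 t=9s (window 0): DENY
  req#6 t=11s (window 1): ALLOW
  req#7 t=13s (window 1): ALLOW
  req#8 t=16s (window 1): ALLOW
  req#9 t=18s (window 1): DENY
  req#10 t=20s (window 2): ALLOW
  req#11 t=22s (window 2): ALLOW
  req#12 t=25s (window 2): ALLOW
  req#13 t=27s (window 2): DENY
  req#14 t=29s (window 2): DENY

Allowed counts by window: 3 3 3

Answer: 3 3 3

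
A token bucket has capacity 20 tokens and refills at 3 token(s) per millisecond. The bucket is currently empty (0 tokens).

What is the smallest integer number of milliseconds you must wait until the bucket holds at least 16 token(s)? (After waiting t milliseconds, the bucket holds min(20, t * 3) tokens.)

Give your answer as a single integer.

Answer: 6

Derivation:
Need t * 3 >= 16, so t >= 16/3.
Smallest integer t = ceil(16/3) = 6.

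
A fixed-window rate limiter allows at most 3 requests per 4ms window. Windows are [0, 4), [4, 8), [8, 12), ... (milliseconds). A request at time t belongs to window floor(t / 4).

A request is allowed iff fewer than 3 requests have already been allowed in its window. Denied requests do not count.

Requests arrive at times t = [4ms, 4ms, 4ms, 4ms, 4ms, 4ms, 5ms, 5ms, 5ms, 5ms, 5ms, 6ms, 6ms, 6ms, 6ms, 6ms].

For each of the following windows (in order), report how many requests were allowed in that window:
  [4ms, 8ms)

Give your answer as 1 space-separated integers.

Answer: 3

Derivation:
Processing requests:
  req#1 t=4ms (window 1): ALLOW
  req#2 t=4ms (window 1): ALLOW
  req#3 t=4ms (window 1): ALLOW
  req#4 t=4ms (window 1): DENY
  req#5 t=4ms (window 1): DENY
  req#6 t=4ms (window 1): DENY
  req#7 t=5ms (window 1): DENY
  req#8 t=5ms (window 1): DENY
  req#9 t=5ms (window 1): DENY
  req#10 t=5ms (window 1): DENY
  req#11 t=5ms (window 1): DENY
  req#12 t=6ms (window 1): DENY
  req#13 t=6ms (window 1): DENY
  req#14 t=6ms (window 1): DENY
  req#15 t=6ms (window 1): DENY
  req#16 t=6ms (window 1): DENY

Allowed counts by window: 3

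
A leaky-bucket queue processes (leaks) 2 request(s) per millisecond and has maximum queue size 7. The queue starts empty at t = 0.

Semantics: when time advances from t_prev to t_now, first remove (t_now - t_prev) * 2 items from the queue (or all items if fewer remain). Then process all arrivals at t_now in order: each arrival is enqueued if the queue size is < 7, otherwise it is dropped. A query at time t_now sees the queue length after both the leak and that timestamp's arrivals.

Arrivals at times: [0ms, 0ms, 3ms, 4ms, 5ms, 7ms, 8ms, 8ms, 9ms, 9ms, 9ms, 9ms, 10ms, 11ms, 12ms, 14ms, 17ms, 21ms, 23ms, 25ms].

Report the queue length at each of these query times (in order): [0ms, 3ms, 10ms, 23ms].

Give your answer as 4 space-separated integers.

Answer: 2 1 3 1

Derivation:
Queue lengths at query times:
  query t=0ms: backlog = 2
  query t=3ms: backlog = 1
  query t=10ms: backlog = 3
  query t=23ms: backlog = 1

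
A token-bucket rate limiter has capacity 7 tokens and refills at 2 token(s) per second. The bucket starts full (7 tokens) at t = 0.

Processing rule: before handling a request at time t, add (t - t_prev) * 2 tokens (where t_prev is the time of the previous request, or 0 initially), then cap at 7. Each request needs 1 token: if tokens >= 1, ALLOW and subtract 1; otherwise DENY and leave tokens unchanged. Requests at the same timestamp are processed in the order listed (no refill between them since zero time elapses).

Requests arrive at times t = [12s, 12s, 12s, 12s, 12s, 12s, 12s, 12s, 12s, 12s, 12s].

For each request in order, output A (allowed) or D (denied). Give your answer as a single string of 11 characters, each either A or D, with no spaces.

Answer: AAAAAAADDDD

Derivation:
Simulating step by step:
  req#1 t=12s: ALLOW
  req#2 t=12s: ALLOW
  req#3 t=12s: ALLOW
  req#4 t=12s: ALLOW
  req#5 t=12s: ALLOW
  req#6 t=12s: ALLOW
  req#7 t=12s: ALLOW
  req#8 t=12s: DENY
  req#9 t=12s: DENY
  req#10 t=12s: DENY
  req#11 t=12s: DENY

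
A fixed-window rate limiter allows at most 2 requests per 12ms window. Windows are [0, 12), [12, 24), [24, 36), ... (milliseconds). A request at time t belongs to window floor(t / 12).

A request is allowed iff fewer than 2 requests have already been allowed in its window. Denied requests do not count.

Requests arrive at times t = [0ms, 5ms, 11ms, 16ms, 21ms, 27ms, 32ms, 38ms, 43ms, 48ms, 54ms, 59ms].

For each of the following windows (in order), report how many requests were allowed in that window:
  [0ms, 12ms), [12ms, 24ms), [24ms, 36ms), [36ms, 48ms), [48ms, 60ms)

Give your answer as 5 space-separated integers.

Answer: 2 2 2 2 2

Derivation:
Processing requests:
  req#1 t=0ms (window 0): ALLOW
  req#2 t=5ms (window 0): ALLOW
  req#3 t=11ms (window 0): DENY
  req#4 t=16ms (window 1): ALLOW
  req#5 t=21ms (window 1): ALLOW
  req#6 t=27ms (window 2): ALLOW
  req#7 t=32ms (window 2): ALLOW
  req#8 t=38ms (window 3): ALLOW
  req#9 t=43ms (window 3): ALLOW
  req#10 t=48ms (window 4): ALLOW
  req#11 t=54ms (window 4): ALLOW
  req#12 t=59ms (window 4): DENY

Allowed counts by window: 2 2 2 2 2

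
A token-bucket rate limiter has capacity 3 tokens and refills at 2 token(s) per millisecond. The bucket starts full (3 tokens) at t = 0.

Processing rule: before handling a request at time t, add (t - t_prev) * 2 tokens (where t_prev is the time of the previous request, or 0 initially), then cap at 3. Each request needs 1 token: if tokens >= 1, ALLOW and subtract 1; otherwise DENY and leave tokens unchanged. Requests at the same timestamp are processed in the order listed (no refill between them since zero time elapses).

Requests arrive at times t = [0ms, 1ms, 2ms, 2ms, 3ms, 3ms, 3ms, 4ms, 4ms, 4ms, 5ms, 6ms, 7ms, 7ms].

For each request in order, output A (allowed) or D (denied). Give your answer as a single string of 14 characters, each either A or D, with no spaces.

Simulating step by step:
  req#1 t=0ms: ALLOW
  req#2 t=1ms: ALLOW
  req#3 t=2ms: ALLOW
  req#4 t=2ms: ALLOW
  req#5 t=3ms: ALLOW
  req#6 t=3ms: ALLOW
  req#7 t=3ms: ALLOW
  req#8 t=4ms: ALLOW
  req#9 t=4ms: ALLOW
  req#10 t=4ms: DENY
  req#11 t=5ms: ALLOW
  req#12 t=6ms: ALLOW
  req#13 t=7ms: ALLOW
  req#14 t=7ms: ALLOW

Answer: AAAAAAAAADAAAA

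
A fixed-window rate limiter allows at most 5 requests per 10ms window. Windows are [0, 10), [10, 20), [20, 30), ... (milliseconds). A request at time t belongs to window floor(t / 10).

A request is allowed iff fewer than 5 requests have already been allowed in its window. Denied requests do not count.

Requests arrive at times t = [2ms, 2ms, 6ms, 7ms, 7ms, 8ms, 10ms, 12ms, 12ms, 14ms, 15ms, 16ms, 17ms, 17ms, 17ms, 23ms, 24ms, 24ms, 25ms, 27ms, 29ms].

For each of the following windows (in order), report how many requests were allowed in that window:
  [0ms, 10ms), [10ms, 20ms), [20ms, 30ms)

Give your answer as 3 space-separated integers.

Processing requests:
  req#1 t=2ms (window 0): ALLOW
  req#2 t=2ms (window 0): ALLOW
  req#3 t=6ms (window 0): ALLOW
  req#4 t=7ms (window 0): ALLOW
  req#5 t=7ms (window 0): ALLOW
  req#6 t=8ms (window 0): DENY
  req#7 t=10ms (window 1): ALLOW
  req#8 t=12ms (window 1): ALLOW
  req#9 t=12ms (window 1): ALLOW
  req#10 t=14ms (window 1): ALLOW
  req#11 t=15ms (window 1): ALLOW
  req#12 t=16ms (window 1): DENY
  req#13 t=17ms (window 1): DENY
  req#14 t=17ms (window 1): DENY
  req#15 t=17ms (window 1): DENY
  req#16 t=23ms (window 2): ALLOW
  req#17 t=24ms (window 2): ALLOW
  req#18 t=24ms (window 2): ALLOW
  req#19 t=25ms (window 2): ALLOW
  req#20 t=27ms (window 2): ALLOW
  req#21 t=29ms (window 2): DENY

Allowed counts by window: 5 5 5

Answer: 5 5 5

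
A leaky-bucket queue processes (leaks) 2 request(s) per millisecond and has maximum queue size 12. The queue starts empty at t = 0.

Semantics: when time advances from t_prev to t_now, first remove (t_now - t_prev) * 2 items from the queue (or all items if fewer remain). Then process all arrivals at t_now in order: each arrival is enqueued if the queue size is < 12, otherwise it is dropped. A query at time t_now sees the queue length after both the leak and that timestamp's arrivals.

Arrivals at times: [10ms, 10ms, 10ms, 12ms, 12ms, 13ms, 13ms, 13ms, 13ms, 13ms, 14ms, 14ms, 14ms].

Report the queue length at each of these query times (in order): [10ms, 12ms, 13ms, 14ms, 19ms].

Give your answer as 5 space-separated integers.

Queue lengths at query times:
  query t=10ms: backlog = 3
  query t=12ms: backlog = 2
  query t=13ms: backlog = 5
  query t=14ms: backlog = 6
  query t=19ms: backlog = 0

Answer: 3 2 5 6 0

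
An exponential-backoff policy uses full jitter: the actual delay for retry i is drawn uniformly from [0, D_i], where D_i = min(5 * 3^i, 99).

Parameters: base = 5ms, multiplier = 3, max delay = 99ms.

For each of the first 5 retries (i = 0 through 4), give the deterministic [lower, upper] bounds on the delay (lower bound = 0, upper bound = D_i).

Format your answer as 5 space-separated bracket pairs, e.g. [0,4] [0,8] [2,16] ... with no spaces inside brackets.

Computing bounds per retry:
  i=0: D_i=min(5*3^0,99)=5, bounds=[0,5]
  i=1: D_i=min(5*3^1,99)=15, bounds=[0,15]
  i=2: D_i=min(5*3^2,99)=45, bounds=[0,45]
  i=3: D_i=min(5*3^3,99)=99, bounds=[0,99]
  i=4: D_i=min(5*3^4,99)=99, bounds=[0,99]

Answer: [0,5] [0,15] [0,45] [0,99] [0,99]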